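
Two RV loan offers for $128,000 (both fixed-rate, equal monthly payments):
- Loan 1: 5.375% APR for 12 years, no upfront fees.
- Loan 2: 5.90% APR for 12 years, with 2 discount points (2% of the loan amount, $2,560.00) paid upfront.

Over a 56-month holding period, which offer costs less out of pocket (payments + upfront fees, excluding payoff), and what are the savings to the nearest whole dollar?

Loan 1 by $4,486

Loan 1: monthly rate = 5.375%/12 = 0.0044792; payment = 128,000 × 0.0044792 / (1 − (1+0.0044792)^−144) = $1,208.08.
Loan 2: at 5.90% the monthly rate is 0.0049167, so the payment is 128,000 × 0.0049167 / (1 − 1.0049167^−144) = $1,242.47.
Over 56 months: Loan 1 costs 56 × $1,208.08 = $67,652.48; Loan 2 costs 56 × $1,242.47 + $2,560.00 = $72,138.32.
Loan 1 is cheaper by $72,138.32 − $67,652.48 = $4,485.84.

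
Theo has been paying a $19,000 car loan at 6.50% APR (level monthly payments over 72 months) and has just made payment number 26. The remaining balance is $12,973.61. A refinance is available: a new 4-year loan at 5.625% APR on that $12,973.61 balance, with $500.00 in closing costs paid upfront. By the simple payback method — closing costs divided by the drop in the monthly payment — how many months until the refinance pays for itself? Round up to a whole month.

30 months

Current payment = 19,000 × 6.5%/12 / (1 − (1+0.0054167)^−72) = $319.39.
Refinanced payment = 12,973.61 × 0.0046875 / (1 − (1+0.0046875)^−48) = $302.46.
Monthly savings = $319.39 − $302.46 = $16.93.
Break-even = $500.00 / $16.93 = 29.53 → 30 months.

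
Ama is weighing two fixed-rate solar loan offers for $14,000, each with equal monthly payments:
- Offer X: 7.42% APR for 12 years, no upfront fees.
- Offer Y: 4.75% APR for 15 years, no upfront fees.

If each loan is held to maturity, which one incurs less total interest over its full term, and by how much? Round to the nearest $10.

Offer X: monthly rate = 7.42%/12 = 0.0061833; payment = 14,000 × 0.0061833 / (1 − (1+0.0061833)^−144) = $147.13.
Total interest on Offer X = 144 × $147.13 − $14,000 = $7,186.72.
Offer Y: monthly rate = 4.75%/12 = 0.0039583; payment = 14,000 × 0.0039583 / (1 − (1+0.0039583)^−180) = $108.90.
Total interest on Offer Y = 180 × $108.90 − $14,000 = $5,602.00.
Offer Y is lower by $1,584.72.

Offer Y by $1,580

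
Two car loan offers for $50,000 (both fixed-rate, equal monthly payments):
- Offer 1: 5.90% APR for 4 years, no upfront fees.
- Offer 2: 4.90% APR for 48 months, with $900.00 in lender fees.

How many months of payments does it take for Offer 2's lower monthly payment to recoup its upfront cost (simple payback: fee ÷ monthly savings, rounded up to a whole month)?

40 months

Offer 1: at 5.90% the monthly rate is 0.0049167, so the payment is 50,000 × 0.0049167 / (1 − 1.0049167^−48) = $1,171.96.
Offer 2: monthly rate = 4.9%/12 = 0.0040833; payment = 50,000 × 0.0040833 / (1 − (1+0.0040833)^−48) = $1,149.20.
Monthly savings = $1,171.96 − $1,149.20 = $22.76.
Break-even = $900.00 / $22.76 = 39.54 → 40 months.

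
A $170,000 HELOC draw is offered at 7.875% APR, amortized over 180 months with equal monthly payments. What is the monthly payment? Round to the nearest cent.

$1,612.36

At 7.875% the monthly rate is 0.0065625, so the payment is 170,000 × 0.0065625 / (1 − 1.0065625^−180) = $1,612.36.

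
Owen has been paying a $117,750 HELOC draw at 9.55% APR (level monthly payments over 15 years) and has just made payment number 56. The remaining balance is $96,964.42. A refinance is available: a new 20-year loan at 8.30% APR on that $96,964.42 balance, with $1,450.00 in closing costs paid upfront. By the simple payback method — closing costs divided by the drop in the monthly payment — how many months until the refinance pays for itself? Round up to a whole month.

4 months

Current payment = 117,750 × 9.55%/12 / (1 − (1+0.0079583)^−180) = $1,233.13.
Refinanced payment = 96,964.42 × 0.0069167 / (1 − (1+0.0069167)^−240) = $829.25.
Monthly savings = $1,233.13 − $829.25 = $403.88.
Break-even = $1,450.00 / $403.88 = 3.59 → 4 months.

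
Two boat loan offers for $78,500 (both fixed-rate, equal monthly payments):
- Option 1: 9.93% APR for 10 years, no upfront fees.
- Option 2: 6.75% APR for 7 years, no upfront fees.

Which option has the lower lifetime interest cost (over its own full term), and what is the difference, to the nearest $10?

Option 2 by $25,400

Option 1: monthly rate = 9.93%/12 = 0.0082750; payment = 78,500 × 0.0082750 / (1 − (1+0.0082750)^−120) = $1,034.34.
Total interest on Option 1 = 120 × $1,034.34 − $78,500 = $45,620.80.
Option 2: monthly rate = 6.75%/12 = 0.0056250; payment = 78,500 × 0.0056250 / (1 − (1+0.0056250)^−84) = $1,175.20.
Total interest on Option 2 = 84 × $1,175.20 − $78,500 = $20,216.80.
Option 2 is lower by $25,404.00.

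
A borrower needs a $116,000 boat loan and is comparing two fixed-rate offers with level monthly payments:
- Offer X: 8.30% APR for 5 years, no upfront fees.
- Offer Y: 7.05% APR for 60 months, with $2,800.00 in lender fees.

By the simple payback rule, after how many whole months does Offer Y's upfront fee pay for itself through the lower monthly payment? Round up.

41 months

Offer X: at 8.30% the monthly rate is 0.0069167, so the payment is 116,000 × 0.0069167 / (1 − 1.0069167^−60) = $2,368.75.
Offer Y: at 7.05% the monthly rate is 0.0058750, so the payment is 116,000 × 0.0058750 / (1 − 1.0058750^−60) = $2,299.68.
Monthly savings = $2,368.75 − $2,299.68 = $69.07.
Break-even = $2,800.00 / $69.07 = 40.54 → 41 months.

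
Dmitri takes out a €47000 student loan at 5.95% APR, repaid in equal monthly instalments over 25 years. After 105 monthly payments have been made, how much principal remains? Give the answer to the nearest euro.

€37,614

With monthly rate i = 5.95%/12 = 0.0049583, the balance after k of n payments is P · [(1+i)^n − (1+i)^k] / [(1+i)^n − 1].
(1+0.0049583)^300 = 4.40977816 and (1+0.0049583)^105 = 1.68091541, so the balance is 47,000 × (4.40977816 − 1.68091541) / (4.40977816 − 1) = €37,614.34.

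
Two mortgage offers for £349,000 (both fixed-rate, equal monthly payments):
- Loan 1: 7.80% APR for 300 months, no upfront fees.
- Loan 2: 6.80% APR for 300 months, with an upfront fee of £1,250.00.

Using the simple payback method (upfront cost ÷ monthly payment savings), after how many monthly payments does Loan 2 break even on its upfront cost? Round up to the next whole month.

Loan 1: at 7.80% the monthly rate is 0.0065000, so the payment is 349,000 × 0.0065000 / (1 − 1.0065000^−300) = £2,647.56.
Loan 2: monthly rate = 6.8%/12 = 0.0056667; payment = 349,000 × 0.0056667 / (1 − (1+0.0056667)^−300) = £2,422.31.
Monthly savings = £2,647.56 − £2,422.31 = £225.25.
Break-even = £1,250.00 / £225.25 = 5.55 → 6 months.

6 months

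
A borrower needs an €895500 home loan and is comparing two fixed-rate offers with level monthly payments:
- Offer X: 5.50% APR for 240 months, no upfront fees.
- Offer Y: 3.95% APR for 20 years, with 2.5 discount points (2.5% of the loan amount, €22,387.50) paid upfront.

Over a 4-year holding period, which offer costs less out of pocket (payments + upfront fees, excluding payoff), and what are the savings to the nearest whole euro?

Offer Y by €13,950

Offer X: monthly rate = 5.5%/12 = 0.0045833; payment = 895,500 × 0.0045833 / (1 − (1+0.0045833)^−240) = €6,160.03.
Offer Y: at 3.95% the monthly rate is 0.0032917, so the payment is 895,500 × 0.0032917 / (1 − 1.0032917^−240) = €5,402.99.
Over 48 months: Offer X costs 48 × €6,160.03 = €295,681.44; Offer Y costs 48 × €5,402.99 + €22,387.50 = €281,731.02.
Offer Y is cheaper by €295,681.44 − €281,731.02 = €13,950.42.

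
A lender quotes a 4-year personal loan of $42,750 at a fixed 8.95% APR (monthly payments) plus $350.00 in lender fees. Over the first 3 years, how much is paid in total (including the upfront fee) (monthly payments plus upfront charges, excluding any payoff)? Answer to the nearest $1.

At 8.95% the monthly rate is 0.0074583, so the payment is 42,750 × 0.0074583 / (1 − 1.0074583^−48) = $1,062.82.
Total outlay = 36 × $1,062.82 + $350.00 = $38,611.52.

$38,612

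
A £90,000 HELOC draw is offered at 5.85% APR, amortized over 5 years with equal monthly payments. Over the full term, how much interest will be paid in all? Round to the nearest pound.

£14,021

At 5.85% the monthly rate is 0.0048750, so the payment is 90,000 × 0.0048750 / (1 − 1.0048750^−60) = £1,733.68.
Total paid = 60 × £1,733.68 = £104,020.80; interest = £104,020.80 − £90,000 = £14,020.80.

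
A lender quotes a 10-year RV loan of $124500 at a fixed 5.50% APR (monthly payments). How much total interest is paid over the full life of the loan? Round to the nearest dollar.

At 5.50% the monthly rate is 0.0045833, so the payment is 124,500 × 0.0045833 / (1 − 1.0045833^−120) = $1,351.15.
Total paid = 120 × $1,351.15 = $162,138.00; interest = $162,138.00 − $124,500 = $37,638.00.

$37,638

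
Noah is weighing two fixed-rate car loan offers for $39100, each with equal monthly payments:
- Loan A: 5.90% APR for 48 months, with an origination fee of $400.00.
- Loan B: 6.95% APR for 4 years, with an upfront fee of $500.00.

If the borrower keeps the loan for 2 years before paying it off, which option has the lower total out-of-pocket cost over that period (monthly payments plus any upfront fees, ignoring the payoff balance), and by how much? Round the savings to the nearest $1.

Loan A by $554

Loan A: monthly rate = 5.9%/12 = 0.0049167; payment = 39,100 × 0.0049167 / (1 − (1+0.0049167)^−48) = $916.47.
Loan B: monthly rate = 6.95%/12 = 0.0057917; payment = 39,100 × 0.0057917 / (1 − (1+0.0057917)^−48) = $935.39.
Over 24 months: Loan A costs 24 × $916.47 + $400.00 = $22,395.28; Loan B costs 24 × $935.39 + $500.00 = $22,949.36.
Loan A is cheaper by $22,949.36 − $22,395.28 = $554.08.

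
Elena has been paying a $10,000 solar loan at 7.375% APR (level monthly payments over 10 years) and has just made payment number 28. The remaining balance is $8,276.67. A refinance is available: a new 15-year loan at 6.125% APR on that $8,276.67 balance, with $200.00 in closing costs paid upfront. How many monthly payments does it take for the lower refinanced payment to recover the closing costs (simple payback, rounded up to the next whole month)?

5 months

Current payment = 10,000 × 7.375%/12 / (1 − (1+0.0061458)^−120) = $118.05.
Refinanced payment = 8,276.67 × 0.0051042 / (1 − (1+0.0051042)^−180) = $70.40.
Monthly savings = $118.05 − $70.40 = $47.65.
Break-even = $200.00 / $47.65 = 4.20 → 5 months.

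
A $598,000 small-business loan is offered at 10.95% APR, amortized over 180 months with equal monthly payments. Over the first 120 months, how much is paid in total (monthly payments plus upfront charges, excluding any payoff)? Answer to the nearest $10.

At 10.95% the monthly rate is 0.0091250, so the payment is 598,000 × 0.0091250 / (1 − 1.0091250^−180) = $6,778.09.
Total outlay = 120 × $6,778.09 = $813,370.80.

$813,370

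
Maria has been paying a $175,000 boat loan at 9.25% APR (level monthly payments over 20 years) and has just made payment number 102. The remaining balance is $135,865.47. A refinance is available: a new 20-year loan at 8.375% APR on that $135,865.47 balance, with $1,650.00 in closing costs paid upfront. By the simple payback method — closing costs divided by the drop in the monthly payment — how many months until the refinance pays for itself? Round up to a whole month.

4 months

Current payment = 175,000 × 9.25%/12 / (1 − (1+0.0077083)^−240) = $1,602.77.
Refinanced payment = 135,865.47 × 0.0069792 / (1 − (1+0.0069792)^−240) = $1,168.35.
Monthly savings = $1,602.77 − $1,168.35 = $434.42.
Break-even = $1,650.00 / $434.42 = 3.80 → 4 months.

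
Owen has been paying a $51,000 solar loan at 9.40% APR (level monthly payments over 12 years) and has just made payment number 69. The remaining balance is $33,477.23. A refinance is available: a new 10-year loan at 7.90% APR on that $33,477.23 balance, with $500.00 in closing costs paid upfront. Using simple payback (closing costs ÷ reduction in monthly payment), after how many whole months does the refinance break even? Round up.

Current payment = 51,000 × 9.4%/12 / (1 − (1+0.0078333)^−144) = $591.94.
Refinanced payment = 33,477.23 × 0.0065833 / (1 − (1+0.0065833)^−120) = $404.40.
Monthly savings = $591.94 − $404.40 = $187.54.
Break-even = $500.00 / $187.54 = 2.67 → 3 months.

3 months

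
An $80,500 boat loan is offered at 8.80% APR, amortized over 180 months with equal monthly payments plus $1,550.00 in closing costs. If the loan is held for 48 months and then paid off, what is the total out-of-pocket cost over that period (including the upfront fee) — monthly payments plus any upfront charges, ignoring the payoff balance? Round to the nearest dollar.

At 8.80% the monthly rate is 0.0073333, so the payment is 80,500 × 0.0073333 / (1 − 1.0073333^−180) = $806.93.
Total outlay = 48 × $806.93 + $1,550.00 = $40,282.64.

$40,283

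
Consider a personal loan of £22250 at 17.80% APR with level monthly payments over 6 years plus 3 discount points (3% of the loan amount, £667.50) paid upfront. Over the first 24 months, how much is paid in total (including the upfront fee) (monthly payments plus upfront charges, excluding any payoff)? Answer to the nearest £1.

£12,787

Monthly rate = 17.8%/12 = 0.0148333; payment = 22,250 × 0.0148333 / (1 − (1+0.0148333)^−72) = £504.96.
Total outlay = 24 × £504.96 + £667.50 = £12,786.54.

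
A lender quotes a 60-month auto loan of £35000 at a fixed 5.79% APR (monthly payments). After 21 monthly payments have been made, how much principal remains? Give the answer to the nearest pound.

£23,881

With monthly rate i = 5.79%/12 = 0.0048250, the balance after k of n payments is P · [(1+i)^n − (1+i)^k] / [(1+i)^n − 1].
(1+0.0048250)^60 = 1.33482984 and (1+0.0048250)^21 = 1.10636663, so the balance is 35,000 × (1.33482984 − 1.10636663) / (1.33482984 − 1) = £23,881.42.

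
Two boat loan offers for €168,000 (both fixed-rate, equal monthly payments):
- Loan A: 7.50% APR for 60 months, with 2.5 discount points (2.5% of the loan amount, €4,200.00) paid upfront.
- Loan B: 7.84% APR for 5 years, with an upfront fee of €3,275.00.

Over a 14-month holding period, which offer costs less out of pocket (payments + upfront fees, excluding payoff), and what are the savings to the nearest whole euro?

Loan A: at 7.50% the monthly rate is 0.0062500, so the payment is 168,000 × 0.0062500 / (1 − 1.0062500^−60) = €3,366.38.
Loan B: at 7.84% the monthly rate is 0.0065333, so the payment is 168,000 × 0.0065333 / (1 − 1.0065333^−60) = €3,393.58.
Over 14 months: Loan A costs 14 × €3,366.38 + €4,200.00 = €51,329.32; Loan B costs 14 × €3,393.58 + €3,275.00 = €50,785.12.
Loan B is cheaper by €51,329.32 − €50,785.12 = €544.20.

Loan B by €544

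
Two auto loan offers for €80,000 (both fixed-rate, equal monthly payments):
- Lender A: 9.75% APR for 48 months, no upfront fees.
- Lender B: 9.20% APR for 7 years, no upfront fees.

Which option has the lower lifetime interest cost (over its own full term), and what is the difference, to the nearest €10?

Lender A by €11,870

Lender A: monthly rate = 9.75%/12 = 0.0081250; payment = 80,000 × 0.0081250 / (1 − (1+0.0081250)^−48) = €2,019.42.
Total interest on Lender A = 48 × €2,019.42 − €80,000 = €16,932.16.
Lender B: monthly rate = 9.2%/12 = 0.0076667; payment = 80,000 × 0.0076667 / (1 − (1+0.0076667)^−84) = €1,295.26.
Total interest on Lender B = 84 × €1,295.26 − €80,000 = €28,801.84.
Lender A is lower by €11,869.68.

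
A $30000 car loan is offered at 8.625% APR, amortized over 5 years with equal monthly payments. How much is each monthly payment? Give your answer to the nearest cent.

$617.30

Monthly rate = 8.625%/12 = 0.0071875; payment = 30,000 × 0.0071875 / (1 − (1+0.0071875)^−60) = $617.30.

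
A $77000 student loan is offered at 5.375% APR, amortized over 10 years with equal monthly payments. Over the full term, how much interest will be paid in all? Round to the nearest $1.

$22,707

At 5.375% the monthly rate is 0.0044792, so the payment is 77,000 × 0.0044792 / (1 − 1.0044792^−120) = $830.89.
Total paid = 120 × $830.89 = $99,706.80; interest = $99,706.80 − $77,000 = $22,706.80.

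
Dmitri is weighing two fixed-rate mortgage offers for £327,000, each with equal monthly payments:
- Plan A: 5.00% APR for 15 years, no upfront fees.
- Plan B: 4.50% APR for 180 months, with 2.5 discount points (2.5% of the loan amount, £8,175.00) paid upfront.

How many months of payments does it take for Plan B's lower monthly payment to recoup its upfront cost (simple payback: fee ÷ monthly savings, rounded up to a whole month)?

97 months

Plan A: at 5.00% the monthly rate is 0.0041667, so the payment is 327,000 × 0.0041667 / (1 − 1.0041667^−180) = £2,585.90.
Plan B: at 4.50% the monthly rate is 0.0037500, so the payment is 327,000 × 0.0037500 / (1 − 1.0037500^−180) = £2,501.53.
Monthly savings = £2,585.90 − £2,501.53 = £84.37.
Break-even = £8,175.00 / £84.37 = 96.89 → 97 months.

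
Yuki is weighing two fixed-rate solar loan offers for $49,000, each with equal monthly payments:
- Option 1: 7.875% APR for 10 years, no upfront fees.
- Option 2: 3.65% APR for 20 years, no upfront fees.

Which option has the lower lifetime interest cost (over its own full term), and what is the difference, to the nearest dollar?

Option 1: monthly rate = 7.875%/12 = 0.0065625; payment = 49,000 × 0.0065625 / (1 − (1+0.0065625)^−120) = $591.27.
Total interest on Option 1 = 120 × $591.27 − $49,000 = $21,952.40.
Option 2: at 3.65% the monthly rate is 0.0030417, so the payment is 49,000 × 0.0030417 / (1 − 1.0030417^−240) = $287.97.
Total interest on Option 2 = 240 × $287.97 − $49,000 = $20,112.80.
Option 2 is lower by $1,839.60.

Option 2 by $1,840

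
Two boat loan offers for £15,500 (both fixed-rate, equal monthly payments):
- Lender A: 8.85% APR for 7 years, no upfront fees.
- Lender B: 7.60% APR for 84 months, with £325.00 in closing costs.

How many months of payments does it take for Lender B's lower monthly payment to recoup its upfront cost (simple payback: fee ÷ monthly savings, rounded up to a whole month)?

34 months

Lender A: monthly rate = 8.85%/12 = 0.0073750; payment = 15,500 × 0.0073750 / (1 − (1+0.0073750)^−84) = £248.20.
Lender B: monthly rate = 7.6%/12 = 0.0063333; payment = 15,500 × 0.0063333 / (1 − (1+0.0063333)^−84) = £238.51.
Monthly savings = £248.20 − £238.51 = £9.69.
Break-even = £325.00 / £9.69 = 33.54 → 34 months.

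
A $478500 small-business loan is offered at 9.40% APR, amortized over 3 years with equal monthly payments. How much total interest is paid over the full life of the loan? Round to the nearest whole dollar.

Monthly rate = 9.4%/12 = 0.0078333; payment = 478,500 × 0.0078333 / (1 − (1+0.0078333)^−36) = $15,305.41.
Total paid = 36 × $15,305.41 = $550,994.76; interest = $550,994.76 − $478,500 = $72,494.76.

$72,495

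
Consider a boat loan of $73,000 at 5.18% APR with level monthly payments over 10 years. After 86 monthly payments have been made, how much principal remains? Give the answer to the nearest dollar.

With monthly rate i = 5.18%/12 = 0.0043167, the balance after k of n payments is P · [(1+i)^n − (1+i)^k] / [(1+i)^n − 1].
(1+0.0043167)^120 = 1.67679660 and (1+0.0043167)^86 = 1.44836363, so the balance is 73,000 × (1.67679660 − 1.44836363) / (1.67679660 − 1) = $24,639.02.

$24,639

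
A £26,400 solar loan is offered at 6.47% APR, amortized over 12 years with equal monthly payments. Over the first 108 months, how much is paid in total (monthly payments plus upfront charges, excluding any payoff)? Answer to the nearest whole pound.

Monthly rate = 6.47%/12 = 0.0053917; payment = 26,400 × 0.0053917 / (1 − (1+0.0053917)^−144) = £264.09.
Total outlay = 108 × £264.09 = £28,521.72.

£28,522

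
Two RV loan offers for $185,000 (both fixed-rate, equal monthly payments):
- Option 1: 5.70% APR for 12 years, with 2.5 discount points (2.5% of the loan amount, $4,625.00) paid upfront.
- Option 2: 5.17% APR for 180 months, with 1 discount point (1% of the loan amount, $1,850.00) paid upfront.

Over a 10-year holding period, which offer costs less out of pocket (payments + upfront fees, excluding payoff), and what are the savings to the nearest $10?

Option 2 by $38,450

Option 1: at 5.70% the monthly rate is 0.0047500, so the payment is 185,000 × 0.0047500 / (1 − 1.0047500^−144) = $1,776.73.
Option 2: at 5.17% the monthly rate is 0.0043083, so the payment is 185,000 × 0.0043083 / (1 − 1.0043083^−180) = $1,479.40.
Over 120 months: Option 1 costs 120 × $1,776.73 + $4,625.00 = $217,832.60; Option 2 costs 120 × $1,479.40 + $1,850.00 = $179,378.00.
Option 2 is cheaper by $217,832.60 − $179,378.00 = $38,454.60.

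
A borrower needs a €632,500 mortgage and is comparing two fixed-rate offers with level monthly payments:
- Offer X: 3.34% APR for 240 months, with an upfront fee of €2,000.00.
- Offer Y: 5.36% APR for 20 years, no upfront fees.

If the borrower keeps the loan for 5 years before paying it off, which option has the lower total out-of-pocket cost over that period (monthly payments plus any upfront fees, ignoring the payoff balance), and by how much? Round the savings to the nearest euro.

Offer X: at 3.34% the monthly rate is 0.0027833, so the payment is 632,500 × 0.0027833 / (1 − 1.0027833^−240) = €3,616.46.
Offer Y: monthly rate = 5.36%/12 = 0.0044667; payment = 632,500 × 0.0044667 / (1 − (1+0.0044667)^−240) = €4,301.03.
Over 60 months: Offer X costs 60 × €3,616.46 + €2,000.00 = €218,987.60; Offer Y costs 60 × €4,301.03 = €258,061.80.
Offer X is cheaper by €258,061.80 − €218,987.60 = €39,074.20.

Offer X by €39,074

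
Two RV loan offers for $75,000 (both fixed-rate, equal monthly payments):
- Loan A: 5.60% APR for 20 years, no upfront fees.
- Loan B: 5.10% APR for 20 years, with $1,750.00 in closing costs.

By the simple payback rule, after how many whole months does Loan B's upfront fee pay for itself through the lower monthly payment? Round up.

Loan A: at 5.60% the monthly rate is 0.0046667, so the payment is 75,000 × 0.0046667 / (1 − 1.0046667^−240) = $520.16.
Loan B: monthly rate = 5.1%/12 = 0.0042500; payment = 75,000 × 0.0042500 / (1 − (1+0.0042500)^−240) = $499.12.
Monthly savings = $520.16 − $499.12 = $21.04.
Break-even = $1,750.00 / $21.04 = 83.17 → 84 months.

84 months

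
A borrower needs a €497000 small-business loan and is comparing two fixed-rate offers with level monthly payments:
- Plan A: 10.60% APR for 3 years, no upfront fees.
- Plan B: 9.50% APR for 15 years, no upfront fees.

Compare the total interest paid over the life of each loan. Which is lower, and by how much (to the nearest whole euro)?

Plan A by €351,786

Plan A: at 10.60% the monthly rate is 0.0088333, so the payment is 497,000 × 0.0088333 / (1 − 1.0088333^−36) = €16,177.16.
Total interest on Plan A = 36 × €16,177.16 − €497,000 = €85,377.76.
Plan B: at 9.50% the monthly rate is 0.0079167, so the payment is 497,000 × 0.0079167 / (1 − 1.0079167^−180) = €5,189.80.
Total interest on Plan B = 180 × €5,189.80 − €497,000 = €437,164.00.
Plan A is lower by €351,786.24.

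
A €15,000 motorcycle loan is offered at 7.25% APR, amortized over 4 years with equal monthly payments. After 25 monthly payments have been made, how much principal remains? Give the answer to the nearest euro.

With monthly rate i = 7.25%/12 = 0.0060417, the balance after k of n payments is P · [(1+i)^n − (1+i)^k] / [(1+i)^n − 1].
(1+0.0060417)^48 = 1.33526192 and (1+0.0060417)^25 = 1.16251670, so the balance is 15,000 × (1.33526192 − 1.16251670) / (1.33526192 − 1) = €7,728.82.

€7,729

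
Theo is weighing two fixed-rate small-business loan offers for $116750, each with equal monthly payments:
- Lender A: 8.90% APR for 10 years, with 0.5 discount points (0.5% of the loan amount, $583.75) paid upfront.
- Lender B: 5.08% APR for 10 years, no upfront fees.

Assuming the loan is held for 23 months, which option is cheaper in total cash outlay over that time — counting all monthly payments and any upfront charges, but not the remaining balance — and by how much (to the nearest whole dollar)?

Lender A: at 8.90% the monthly rate is 0.0074167, so the payment is 116,750 × 0.0074167 / (1 − 1.0074167^−120) = $1,472.63.
Lender B: at 5.08% the monthly rate is 0.0042333, so the payment is 116,750 × 0.0042333 / (1 − 1.0042333^−120) = $1,242.89.
Over 23 months: Lender A costs 23 × $1,472.63 + $583.75 = $34,454.24; Lender B costs 23 × $1,242.89 = $28,586.47.
Lender B is cheaper by $34,454.24 − $28,586.47 = $5,867.77.

Lender B by $5,868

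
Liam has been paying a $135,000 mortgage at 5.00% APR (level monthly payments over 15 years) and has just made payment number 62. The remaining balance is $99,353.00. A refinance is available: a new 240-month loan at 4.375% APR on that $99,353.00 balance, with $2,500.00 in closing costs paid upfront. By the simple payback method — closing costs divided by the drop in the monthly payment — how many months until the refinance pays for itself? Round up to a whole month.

Current payment = 135,000 × 5%/12 / (1 − (1+0.0041667)^−180) = $1,067.57.
Refinanced payment = 99,353.00 × 0.0036458 / (1 − (1+0.0036458)^−240) = $621.87.
Monthly savings = $1,067.57 − $621.87 = $445.70.
Break-even = $2,500.00 / $445.70 = 5.61 → 6 months.

6 months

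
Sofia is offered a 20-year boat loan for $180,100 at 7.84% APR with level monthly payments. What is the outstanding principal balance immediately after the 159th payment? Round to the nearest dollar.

$93,393

With monthly rate i = 7.84%/12 = 0.0065333, the balance after k of n payments is P · [(1+i)^n − (1+i)^k] / [(1+i)^n − 1].
(1+0.0065333)^240 = 4.77264218 and (1+0.0065333)^159 = 2.81629248, so the balance is 180,100 × (4.77264218 − 2.81629248) / (4.77264218 − 1) = $93,393.06.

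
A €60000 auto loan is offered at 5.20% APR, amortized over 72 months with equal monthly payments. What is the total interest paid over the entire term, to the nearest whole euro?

At 5.20% the monthly rate is 0.0043333, so the payment is 60,000 × 0.0043333 / (1 − 1.0043333^−72) = €971.87.
Total paid = 72 × €971.87 = €69,974.64; interest = €69,974.64 − €60,000 = €9,974.64.

€9,975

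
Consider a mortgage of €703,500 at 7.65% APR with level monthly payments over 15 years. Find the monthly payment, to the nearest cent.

€6,581.64

At 7.65% the monthly rate is 0.0063750, so the payment is 703,500 × 0.0063750 / (1 − 1.0063750^−180) = €6,581.64.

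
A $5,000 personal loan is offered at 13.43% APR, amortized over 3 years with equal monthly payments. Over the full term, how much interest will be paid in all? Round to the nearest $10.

At 13.43% the monthly rate is 0.0111917, so the payment is 5,000 × 0.0111917 / (1 − 1.0111917^−36) = $169.51.
Total paid = 36 × $169.51 = $6,102.36; interest = $6,102.36 − $5,000 = $1,102.36.

$1,100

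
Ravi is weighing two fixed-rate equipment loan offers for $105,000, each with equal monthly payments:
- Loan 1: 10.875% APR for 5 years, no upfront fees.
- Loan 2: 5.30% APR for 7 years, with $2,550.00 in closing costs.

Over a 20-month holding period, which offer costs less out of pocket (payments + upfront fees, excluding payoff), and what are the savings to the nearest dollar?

Loan 2 by $13,000

Loan 1: monthly rate = 10.875%/12 = 0.0090625; payment = 105,000 × 0.0090625 / (1 − (1+0.0090625)^−60) = $2,276.41.
Loan 2: at 5.30% the monthly rate is 0.0044167, so the payment is 105,000 × 0.0044167 / (1 − 1.0044167^−84) = $1,498.91.
Over 20 months: Loan 1 costs 20 × $2,276.41 = $45,528.20; Loan 2 costs 20 × $1,498.91 + $2,550.00 = $32,528.20.
Loan 2 is cheaper by $45,528.20 − $32,528.20 = $13,000.00.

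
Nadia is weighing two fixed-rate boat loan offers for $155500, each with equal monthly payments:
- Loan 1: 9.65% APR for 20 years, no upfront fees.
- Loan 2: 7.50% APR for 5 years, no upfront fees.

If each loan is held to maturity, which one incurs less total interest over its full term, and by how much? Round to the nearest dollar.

Loan 1: at 9.65% the monthly rate is 0.0080417, so the payment is 155,500 × 0.0080417 / (1 − 1.0080417^−240) = $1,464.73.
Total interest on Loan 1 = 240 × $1,464.73 − $155,500 = $196,035.20.
Loan 2: at 7.50% the monthly rate is 0.0062500, so the payment is 155,500 × 0.0062500 / (1 − 1.0062500^−60) = $3,115.90.
Total interest on Loan 2 = 60 × $3,115.90 − $155,500 = $31,454.00.
Loan 2 is lower by $164,581.20.

Loan 2 by $164,581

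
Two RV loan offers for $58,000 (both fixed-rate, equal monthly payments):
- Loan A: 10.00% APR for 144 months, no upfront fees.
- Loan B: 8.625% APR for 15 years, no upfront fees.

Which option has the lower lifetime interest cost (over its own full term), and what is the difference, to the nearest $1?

Loan A: at 10.00% the monthly rate is 0.0083333, so the payment is 58,000 × 0.0083333 / (1 − 1.0083333^−144) = $693.15.
Total interest on Loan A = 144 × $693.15 − $58,000 = $41,813.60.
Loan B: at 8.625% the monthly rate is 0.0071875, so the payment is 58,000 × 0.0071875 / (1 − 1.0071875^−180) = $575.41.
Total interest on Loan B = 180 × $575.41 − $58,000 = $45,573.80.
Loan A is lower by $3,760.20.

Loan A by $3,760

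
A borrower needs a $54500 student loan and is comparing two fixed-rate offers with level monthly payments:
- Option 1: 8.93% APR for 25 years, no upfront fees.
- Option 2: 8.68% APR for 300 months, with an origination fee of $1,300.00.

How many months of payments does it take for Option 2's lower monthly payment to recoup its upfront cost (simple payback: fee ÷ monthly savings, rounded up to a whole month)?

Option 1: at 8.93% the monthly rate is 0.0074417, so the payment is 54,500 × 0.0074417 / (1 − 1.0074417^−300) = $454.75.
Option 2: monthly rate = 8.68%/12 = 0.0072333; payment = 54,500 × 0.0072333 / (1 − (1+0.0072333)^−300) = $445.48.
Monthly savings = $454.75 − $445.48 = $9.27.
Break-even = $1,300.00 / $9.27 = 140.24 → 141 months.

141 months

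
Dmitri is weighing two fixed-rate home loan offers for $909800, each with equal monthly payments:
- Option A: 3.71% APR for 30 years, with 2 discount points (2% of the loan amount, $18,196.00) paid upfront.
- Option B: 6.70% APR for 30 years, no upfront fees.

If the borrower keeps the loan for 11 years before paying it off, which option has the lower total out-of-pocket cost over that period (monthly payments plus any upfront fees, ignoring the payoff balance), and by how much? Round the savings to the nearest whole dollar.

Option A by $203,292

Option A: monthly rate = 3.71%/12 = 0.0030917; payment = 909,800 × 0.0030917 / (1 − (1+0.0030917)^−360) = $4,192.80.
Option B: monthly rate = 6.7%/12 = 0.0055833; payment = 909,800 × 0.0055833 / (1 − (1+0.0055833)^−360) = $5,870.74.
Over 132 months: Option A costs 132 × $4,192.80 + $18,196.00 = $571,645.60; Option B costs 132 × $5,870.74 = $774,937.68.
Option A is cheaper by $774,937.68 − $571,645.60 = $203,292.08.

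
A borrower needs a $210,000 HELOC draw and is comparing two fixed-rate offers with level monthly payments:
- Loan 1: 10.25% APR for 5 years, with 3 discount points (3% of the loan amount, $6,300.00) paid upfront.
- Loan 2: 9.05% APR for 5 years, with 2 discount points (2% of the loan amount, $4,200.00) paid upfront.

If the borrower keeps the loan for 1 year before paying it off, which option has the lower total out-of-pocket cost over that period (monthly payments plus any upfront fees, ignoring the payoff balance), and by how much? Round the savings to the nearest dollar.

Loan 1: at 10.25% the monthly rate is 0.0085417, so the payment is 210,000 × 0.0085417 / (1 − 1.0085417^−60) = $4,487.76.
Loan 2: at 9.05% the monthly rate is 0.0075417, so the payment is 210,000 × 0.0075417 / (1 − 1.0075417^−60) = $4,364.35.
Over 12 months: Loan 1 costs 12 × $4,487.76 + $6,300.00 = $60,153.12; Loan 2 costs 12 × $4,364.35 + $4,200.00 = $56,572.20.
Loan 2 is cheaper by $60,153.12 − $56,572.20 = $3,580.92.

Loan 2 by $3,581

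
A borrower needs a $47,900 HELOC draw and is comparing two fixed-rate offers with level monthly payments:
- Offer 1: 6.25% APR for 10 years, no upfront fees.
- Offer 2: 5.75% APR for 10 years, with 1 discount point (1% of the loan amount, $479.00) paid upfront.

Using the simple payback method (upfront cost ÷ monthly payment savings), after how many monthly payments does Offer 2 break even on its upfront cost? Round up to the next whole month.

Offer 1: monthly rate = 6.25%/12 = 0.0052083; payment = 47,900 × 0.0052083 / (1 − (1+0.0052083)^−120) = $537.82.
Offer 2: monthly rate = 5.75%/12 = 0.0047917; payment = 47,900 × 0.0047917 / (1 − (1+0.0047917)^−120) = $525.79.
Monthly savings = $537.82 − $525.79 = $12.03.
Break-even = $479.00 / $12.03 = 39.82 → 40 months.

40 months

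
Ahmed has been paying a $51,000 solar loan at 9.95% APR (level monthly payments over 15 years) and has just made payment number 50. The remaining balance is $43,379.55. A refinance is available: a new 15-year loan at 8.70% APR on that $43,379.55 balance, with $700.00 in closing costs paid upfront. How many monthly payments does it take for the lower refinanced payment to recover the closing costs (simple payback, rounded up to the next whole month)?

Current payment = 51,000 × 9.95%/12 / (1 − (1+0.0082917)^−180) = $546.49.
Refinanced payment = 43,379.55 × 0.0072500 / (1 − (1+0.0072500)^−180) = $432.28.
Monthly savings = $546.49 − $432.28 = $114.21.
Break-even = $700.00 / $114.21 = 6.13 → 7 months.

7 months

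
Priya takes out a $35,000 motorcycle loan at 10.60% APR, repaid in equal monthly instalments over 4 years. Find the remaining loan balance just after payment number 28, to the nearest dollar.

With monthly rate i = 10.6%/12 = 0.0088333, the balance after k of n payments is P · [(1+i)^n − (1+i)^k] / [(1+i)^n − 1].
(1+0.0088333)^48 = 1.52521943 and (1+0.0088333)^28 = 1.27921593, so the balance is 35,000 × (1.52521943 − 1.27921593) / (1.52521943 − 1) = $16,393.38.

$16,393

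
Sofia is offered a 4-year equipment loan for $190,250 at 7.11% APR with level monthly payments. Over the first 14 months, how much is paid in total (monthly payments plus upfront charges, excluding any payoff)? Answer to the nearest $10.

$63,920

At 7.11% the monthly rate is 0.0059250, so the payment is 190,250 × 0.0059250 / (1 − 1.0059250^−48) = $4,565.49.
Total outlay = 14 × $4,565.49 = $63,916.86.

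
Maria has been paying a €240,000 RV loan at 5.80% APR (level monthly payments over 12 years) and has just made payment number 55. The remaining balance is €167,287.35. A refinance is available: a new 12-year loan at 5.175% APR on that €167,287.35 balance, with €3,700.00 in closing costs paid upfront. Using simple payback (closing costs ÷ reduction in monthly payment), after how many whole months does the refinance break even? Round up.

Current payment = 240,000 × 5.8%/12 / (1 − (1+0.0048333)^−144) = €2,317.28.
Refinanced payment = 167,287.35 × 0.0043125 / (1 − (1+0.0043125)^−144) = €1,561.95.
Monthly savings = €2,317.28 − €1,561.95 = €755.33.
Break-even = €3,700.00 / €755.33 = 4.90 → 5 months.

5 months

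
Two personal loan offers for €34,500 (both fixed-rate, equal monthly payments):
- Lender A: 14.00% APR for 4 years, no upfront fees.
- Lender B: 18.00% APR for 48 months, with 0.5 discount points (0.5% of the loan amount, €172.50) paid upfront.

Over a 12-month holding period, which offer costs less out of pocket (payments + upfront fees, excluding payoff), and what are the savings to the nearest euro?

Lender A by €1,021

Lender A: at 14.00% the monthly rate is 0.0116667, so the payment is 34,500 × 0.0116667 / (1 − 1.0116667^−48) = €942.76.
Lender B: at 18.00% the monthly rate is 0.0150000, so the payment is 34,500 × 0.0150000 / (1 − 1.0150000^−48) = €1,013.44.
Over 12 months: Lender A costs 12 × €942.76 = €11,313.12; Lender B costs 12 × €1,013.44 + €172.50 = €12,333.78.
Lender A is cheaper by €12,333.78 − €11,313.12 = €1,020.66.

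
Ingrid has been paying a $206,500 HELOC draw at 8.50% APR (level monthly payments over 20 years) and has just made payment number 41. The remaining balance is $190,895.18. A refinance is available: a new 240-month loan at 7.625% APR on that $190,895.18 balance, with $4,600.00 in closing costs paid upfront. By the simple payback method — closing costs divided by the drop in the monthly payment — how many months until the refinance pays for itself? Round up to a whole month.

Current payment = 206,500 × 8.5%/12 / (1 − (1+0.0070833)^−240) = $1,792.05.
Refinanced payment = 190,895.18 × 0.0063542 / (1 − (1+0.0063542)^−240) = $1,552.46.
Monthly savings = $1,792.05 − $1,552.46 = $239.59.
Break-even = $4,600.00 / $239.59 = 19.20 → 20 months.

20 months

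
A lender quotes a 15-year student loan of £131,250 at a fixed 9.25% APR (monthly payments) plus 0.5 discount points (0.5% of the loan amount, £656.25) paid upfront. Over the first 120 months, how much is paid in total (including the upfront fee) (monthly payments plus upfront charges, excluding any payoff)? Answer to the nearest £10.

Monthly rate = 9.25%/12 = 0.0077083; payment = 131,250 × 0.0077083 / (1 − (1+0.0077083)^−180) = £1,350.81.
Total outlay = 120 × £1,350.81 + £656.25 = £162,753.45.

£162,750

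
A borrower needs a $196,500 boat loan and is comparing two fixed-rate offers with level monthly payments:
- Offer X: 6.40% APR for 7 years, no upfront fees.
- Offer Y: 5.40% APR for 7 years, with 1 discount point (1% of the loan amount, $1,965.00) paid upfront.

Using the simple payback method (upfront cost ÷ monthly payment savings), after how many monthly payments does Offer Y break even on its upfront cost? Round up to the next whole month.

Offer X: monthly rate = 6.4%/12 = 0.0053333; payment = 196,500 × 0.0053333 / (1 − (1+0.0053333)^−84) = $2,908.41.
Offer Y: monthly rate = 5.4%/12 = 0.0045000; payment = 196,500 × 0.0045000 / (1 − (1+0.0045000)^−84) = $2,814.40.
Monthly savings = $2,908.41 − $2,814.40 = $94.01.
Break-even = $1,965.00 / $94.01 = 20.90 → 21 months.

21 months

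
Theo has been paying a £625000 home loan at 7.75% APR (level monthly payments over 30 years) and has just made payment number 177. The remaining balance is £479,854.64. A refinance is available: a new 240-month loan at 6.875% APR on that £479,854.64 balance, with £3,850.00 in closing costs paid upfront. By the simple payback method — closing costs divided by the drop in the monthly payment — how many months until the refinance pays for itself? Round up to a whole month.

5 months

Current payment = 625,000 × 7.75%/12 / (1 − (1+0.0064583)^−360) = £4,477.58.
Refinanced payment = 479,854.64 × 0.0057292 / (1 − (1+0.0057292)^−240) = £3,684.39.
Monthly savings = £4,477.58 − £3,684.39 = £793.19.
Break-even = £3,850.00 / £793.19 = 4.85 → 5 months.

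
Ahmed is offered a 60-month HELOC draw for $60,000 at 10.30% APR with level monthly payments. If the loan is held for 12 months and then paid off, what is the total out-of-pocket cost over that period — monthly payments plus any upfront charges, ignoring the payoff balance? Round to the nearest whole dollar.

$15,404

Monthly rate = 10.3%/12 = 0.0085833; payment = 60,000 × 0.0085833 / (1 − (1+0.0085833)^−60) = $1,283.70.
Total outlay = 12 × $1,283.70 = $15,404.40.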